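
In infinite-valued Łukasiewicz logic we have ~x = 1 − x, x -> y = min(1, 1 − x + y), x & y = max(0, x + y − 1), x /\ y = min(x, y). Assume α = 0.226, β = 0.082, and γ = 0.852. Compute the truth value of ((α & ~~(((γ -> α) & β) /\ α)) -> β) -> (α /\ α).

γ -> α = min(1, 1 − 0.852 + 0.226) = min(1, 0.374) = 0.374
(γ -> α) & β = max(0, 0.374 + 0.082 − 1) = max(0, -0.544) = 0.000
((γ -> α) & β) /\ α = min(0.000, 0.226) = 0.000
~(((γ -> α) & β) /\ α) = 1 − 0.000 = 1.000
~~(((γ -> α) & β) /\ α) = 1 − 1.000 = 0.000
α & ~~(((γ -> α) & β) /\ α) = max(0, 0.226 + 0.000 − 1) = max(0, -0.774) = 0.000
(α & ~~(((γ -> α) & β) /\ α)) -> β = min(1, 1 − 0.000 + 0.082) = min(1, 1.082) = 1.000
α /\ α = min(0.226, 0.226) = 0.226
((α & ~~(((γ -> α) & β) /\ α)) -> β) -> (α /\ α) = min(1, 1 − 1.000 + 0.226) = min(1, 0.226) = 0.226

0.226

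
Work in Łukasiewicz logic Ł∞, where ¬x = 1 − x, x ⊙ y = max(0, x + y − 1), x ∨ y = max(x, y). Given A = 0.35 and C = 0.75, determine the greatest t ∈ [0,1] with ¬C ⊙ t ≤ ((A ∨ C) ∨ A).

¬C = 1 − 0.75 = 0.25
So the left factor is ¬C = 0.25.
A ∨ C = max(0.35, 0.75) = 0.75
(A ∨ C) ∨ A = max(0.75, 0.35) = 0.75
So the right-hand bound is (A ∨ C) ∨ A = 0.75.
The residuum of the Łukasiewicz t-norm gives the supremum: min(1, 1 − 0.25 + 0.75).
1 − 0.25 + 0.75 = 1.50, so t = min(1, 1.50) = 1.00.
Check: 0.25 ⊙ 1.00 = max(0, 0.25) = 0.25 ≤ 0.75.

1.00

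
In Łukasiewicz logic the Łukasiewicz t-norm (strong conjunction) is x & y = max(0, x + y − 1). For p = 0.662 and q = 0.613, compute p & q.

0.275

p & q = max(0, 0.662 + 0.613 − 1) = max(0, 0.275) = 0.275
For comparison, the Gödel (minimum) t-norm min(x, y) would give 0.613.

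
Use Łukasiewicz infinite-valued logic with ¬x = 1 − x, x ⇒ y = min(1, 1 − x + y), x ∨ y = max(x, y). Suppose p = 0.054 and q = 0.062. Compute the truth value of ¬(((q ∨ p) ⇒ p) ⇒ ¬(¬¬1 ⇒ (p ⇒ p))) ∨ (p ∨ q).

q ∨ p = max(0.062, 0.054) = 0.062
(q ∨ p) ⇒ p = min(1, 1 − 0.062 + 0.054) = min(1, 0.992) = 0.992
¬1 = 1 − 1.000 = 0.000
¬¬1 = 1 − 0.000 = 1.000
p ⇒ p = min(1, 1 − 0.054 + 0.054) = min(1, 1.000) = 1.000
¬¬1 ⇒ (p ⇒ p) = min(1, 1 − 1.000 + 1.000) = min(1, 1.000) = 1.000
¬(¬¬1 ⇒ (p ⇒ p)) = 1 − 1.000 = 0.000
((q ∨ p) ⇒ p) ⇒ ¬(¬¬1 ⇒ (p ⇒ p)) = min(1, 1 − 0.992 + 0.000) = min(1, 0.008) = 0.008
¬(((q ∨ p) ⇒ p) ⇒ ¬(¬¬1 ⇒ (p ⇒ p))) = 1 − 0.008 = 0.992
p ∨ q = max(0.054, 0.062) = 0.062
¬(((q ∨ p) ⇒ p) ⇒ ¬(¬¬1 ⇒ (p ⇒ p))) ∨ (p ∨ q) = max(0.992, 0.062) = 0.992

0.992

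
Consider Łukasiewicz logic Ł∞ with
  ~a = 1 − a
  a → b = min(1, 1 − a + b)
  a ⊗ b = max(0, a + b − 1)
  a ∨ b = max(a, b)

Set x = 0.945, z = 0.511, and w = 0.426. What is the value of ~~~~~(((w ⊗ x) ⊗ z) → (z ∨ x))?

w ⊗ x = max(0, 0.426 + 0.945 − 1) = max(0, 0.371) = 0.371
(w ⊗ x) ⊗ z = max(0, 0.371 + 0.511 − 1) = max(0, -0.118) = 0.000
z ∨ x = max(0.511, 0.945) = 0.945
((w ⊗ x) ⊗ z) → (z ∨ x) = min(1, 1 − 0.000 + 0.945) = min(1, 1.945) = 1.000
~(((w ⊗ x) ⊗ z) → (z ∨ x)) = 1 − 1.000 = 0.000
~~(((w ⊗ x) ⊗ z) → (z ∨ x)) = 1 − 0.000 = 1.000
~~~(((w ⊗ x) ⊗ z) → (z ∨ x)) = 1 − 1.000 = 0.000
~~~~(((w ⊗ x) ⊗ z) → (z ∨ x)) = 1 − 0.000 = 1.000
~~~~~(((w ⊗ x) ⊗ z) → (z ∨ x)) = 1 − 1.000 = 0.000

0.000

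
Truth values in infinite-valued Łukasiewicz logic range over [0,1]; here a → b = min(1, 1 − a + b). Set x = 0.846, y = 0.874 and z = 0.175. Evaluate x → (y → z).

y → z = min(1, 1 − 0.874 + 0.175) = min(1, 0.301) = 0.301
x → (y → z) = min(1, 1 − 0.846 + 0.301) = min(1, 0.455) = 0.455

0.455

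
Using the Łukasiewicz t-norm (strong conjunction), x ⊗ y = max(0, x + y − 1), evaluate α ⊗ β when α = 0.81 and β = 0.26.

0.07

α ⊗ β = max(0, 0.81 + 0.26 − 1) = max(0, 0.07) = 0.07
For comparison, the Gödel (minimum) t-norm min(x, y) would give 0.26.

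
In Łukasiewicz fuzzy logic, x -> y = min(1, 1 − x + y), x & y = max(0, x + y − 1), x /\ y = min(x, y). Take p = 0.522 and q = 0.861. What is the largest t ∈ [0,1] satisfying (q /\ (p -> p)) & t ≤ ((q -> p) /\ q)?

p -> p = min(1, 1 − 0.522 + 0.522) = min(1, 1.000) = 1.000
q /\ (p -> p) = min(0.861, 1.000) = 0.861
So the left factor is q /\ (p -> p) = 0.861.
q -> p = min(1, 1 − 0.861 + 0.522) = min(1, 0.661) = 0.661
(q -> p) /\ q = min(0.661, 0.861) = 0.661
So the right-hand bound is (q -> p) /\ q = 0.661.
The residuum of the Łukasiewicz t-norm gives the supremum: min(1, 1 − 0.861 + 0.661).
1 − 0.861 + 0.661 = 0.800, so t = min(1, 0.800) = 0.800.
Check: 0.861 & 0.800 = max(0, 0.661) = 0.661 ≤ 0.661.

0.800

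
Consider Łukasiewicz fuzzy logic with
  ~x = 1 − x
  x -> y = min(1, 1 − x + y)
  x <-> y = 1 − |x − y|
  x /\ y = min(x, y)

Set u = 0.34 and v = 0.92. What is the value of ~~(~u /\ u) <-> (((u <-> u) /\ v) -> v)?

0.34

~u = 1 − 0.34 = 0.66
~u /\ u = min(0.66, 0.34) = 0.34
~(~u /\ u) = 1 − 0.34 = 0.66
~~(~u /\ u) = 1 − 0.66 = 0.34
u <-> u = 1 − |0.34 − 0.34| = 1 − 0.00 = 1.00
(u <-> u) /\ v = min(1.00, 0.92) = 0.92
((u <-> u) /\ v) -> v = min(1, 1 − 0.92 + 0.92) = min(1, 1.00) = 1.00
~~(~u /\ u) <-> (((u <-> u) /\ v) -> v) = 1 − |0.34 − 1.00| = 1 − 0.66 = 0.34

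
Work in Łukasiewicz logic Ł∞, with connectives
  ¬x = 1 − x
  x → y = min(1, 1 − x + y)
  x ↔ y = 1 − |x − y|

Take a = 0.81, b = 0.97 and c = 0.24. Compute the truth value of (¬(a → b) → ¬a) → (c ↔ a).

0.43

a → b = min(1, 1 − 0.81 + 0.97) = min(1, 1.16) = 1.00
¬(a → b) = 1 − 1.00 = 0.00
¬a = 1 − 0.81 = 0.19
¬(a → b) → ¬a = min(1, 1 − 0.00 + 0.19) = min(1, 1.19) = 1.00
c ↔ a = 1 − |0.24 − 0.81| = 1 − 0.57 = 0.43
(¬(a → b) → ¬a) → (c ↔ a) = min(1, 1 − 1.00 + 0.43) = min(1, 0.43) = 0.43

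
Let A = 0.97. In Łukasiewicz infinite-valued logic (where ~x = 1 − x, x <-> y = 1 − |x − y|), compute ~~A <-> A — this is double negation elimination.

~A = 1 − 0.97 = 0.03
~~A = 1 − 0.03 = 0.97
~~A <-> A = 1 − |0.97 − 0.97| = 1 − 0.00 = 1.00
(As expected: always 1 in Ł∞ since negation is involutive.)

1.00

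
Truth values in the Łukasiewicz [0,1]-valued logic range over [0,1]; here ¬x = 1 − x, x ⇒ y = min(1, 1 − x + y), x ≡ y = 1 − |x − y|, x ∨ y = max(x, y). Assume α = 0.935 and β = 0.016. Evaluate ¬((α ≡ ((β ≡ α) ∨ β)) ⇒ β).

0.130

β ≡ α = 1 − |0.016 − 0.935| = 1 − 0.919 = 0.081
(β ≡ α) ∨ β = max(0.081, 0.016) = 0.081
α ≡ ((β ≡ α) ∨ β) = 1 − |0.935 − 0.081| = 1 − 0.854 = 0.146
(α ≡ ((β ≡ α) ∨ β)) ⇒ β = min(1, 1 − 0.146 + 0.016) = min(1, 0.870) = 0.870
¬((α ≡ ((β ≡ α) ∨ β)) ⇒ β) = 1 − 0.870 = 0.130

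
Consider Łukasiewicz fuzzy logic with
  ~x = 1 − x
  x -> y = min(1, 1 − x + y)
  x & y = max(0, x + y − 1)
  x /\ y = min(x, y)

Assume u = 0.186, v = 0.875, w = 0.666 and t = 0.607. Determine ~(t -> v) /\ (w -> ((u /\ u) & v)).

t -> v = min(1, 1 − 0.607 + 0.875) = min(1, 1.268) = 1.000
~(t -> v) = 1 − 1.000 = 0.000
u /\ u = min(0.186, 0.186) = 0.186
(u /\ u) & v = max(0, 0.186 + 0.875 − 1) = max(0, 0.061) = 0.061
w -> ((u /\ u) & v) = min(1, 1 − 0.666 + 0.061) = min(1, 0.395) = 0.395
~(t -> v) /\ (w -> ((u /\ u) & v)) = min(0.000, 0.395) = 0.000

0.000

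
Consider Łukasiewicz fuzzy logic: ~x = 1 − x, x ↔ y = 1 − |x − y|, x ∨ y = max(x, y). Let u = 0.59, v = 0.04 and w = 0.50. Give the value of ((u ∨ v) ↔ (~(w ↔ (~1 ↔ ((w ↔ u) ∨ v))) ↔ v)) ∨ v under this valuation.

0.96

u ∨ v = max(0.59, 0.04) = 0.59
~1 = 1 − 1.00 = 0.00
w ↔ u = 1 − |0.50 − 0.59| = 1 − 0.09 = 0.91
(w ↔ u) ∨ v = max(0.91, 0.04) = 0.91
~1 ↔ ((w ↔ u) ∨ v) = 1 − |0.00 − 0.91| = 1 − 0.91 = 0.09
w ↔ (~1 ↔ ((w ↔ u) ∨ v)) = 1 − |0.50 − 0.09| = 1 − 0.41 = 0.59
~(w ↔ (~1 ↔ ((w ↔ u) ∨ v))) = 1 − 0.59 = 0.41
~(w ↔ (~1 ↔ ((w ↔ u) ∨ v))) ↔ v = 1 − |0.41 − 0.04| = 1 − 0.37 = 0.63
(u ∨ v) ↔ (~(w ↔ (~1 ↔ ((w ↔ u) ∨ v))) ↔ v) = 1 − |0.59 − 0.63| = 1 − 0.04 = 0.96
((u ∨ v) ↔ (~(w ↔ (~1 ↔ ((w ↔ u) ∨ v))) ↔ v)) ∨ v = max(0.96, 0.04) = 0.96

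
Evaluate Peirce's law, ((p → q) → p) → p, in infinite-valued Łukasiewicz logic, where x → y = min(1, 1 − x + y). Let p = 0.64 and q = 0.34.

p → q = min(1, 1 − 0.64 + 0.34) = min(1, 0.70) = 0.70
(p → q) → p = min(1, 1 − 0.70 + 0.64) = min(1, 0.94) = 0.94
((p → q) → p) → p = min(1, 1 − 0.94 + 0.64) = min(1, 0.70) = 0.70
(The value 0.70 < 1 shows this instance is not satisfied; not a Ł∞-tautology in general.)

0.70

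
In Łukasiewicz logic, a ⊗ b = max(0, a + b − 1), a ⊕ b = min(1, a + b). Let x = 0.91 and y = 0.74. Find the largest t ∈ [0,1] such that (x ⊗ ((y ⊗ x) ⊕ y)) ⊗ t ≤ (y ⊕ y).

y ⊗ x = max(0, 0.74 + 0.91 − 1) = max(0, 0.65) = 0.65
(y ⊗ x) ⊕ y = min(1, 0.65 + 0.74) = min(1, 1.39) = 1.00
x ⊗ ((y ⊗ x) ⊕ y) = max(0, 0.91 + 1.00 − 1) = max(0, 0.91) = 0.91
So the left factor is x ⊗ ((y ⊗ x) ⊕ y) = 0.91.
y ⊕ y = min(1, 0.74 + 0.74) = min(1, 1.48) = 1.00
So the right-hand bound is y ⊕ y = 1.00.
The residuum of the Łukasiewicz t-norm gives the supremum: min(1, 1 − 0.91 + 1.00).
1 − 0.91 + 1.00 = 1.09, so t = min(1, 1.09) = 1.00.
Check: 0.91 ⊗ 1.00 = max(0, 0.91) = 0.91 ≤ 1.00.

1.00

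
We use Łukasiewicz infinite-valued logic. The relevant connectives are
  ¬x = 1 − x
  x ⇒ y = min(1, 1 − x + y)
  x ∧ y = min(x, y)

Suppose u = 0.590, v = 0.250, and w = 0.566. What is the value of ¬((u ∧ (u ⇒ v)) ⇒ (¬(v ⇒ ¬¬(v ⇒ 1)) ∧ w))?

u ⇒ v = min(1, 1 − 0.590 + 0.250) = min(1, 0.660) = 0.660
u ∧ (u ⇒ v) = min(0.590, 0.660) = 0.590
v ⇒ 1 = min(1, 1 − 0.250 + 1.000) = min(1, 1.750) = 1.000
¬(v ⇒ 1) = 1 − 1.000 = 0.000
¬¬(v ⇒ 1) = 1 − 0.000 = 1.000
v ⇒ ¬¬(v ⇒ 1) = min(1, 1 − 0.250 + 1.000) = min(1, 1.750) = 1.000
¬(v ⇒ ¬¬(v ⇒ 1)) = 1 − 1.000 = 0.000
¬(v ⇒ ¬¬(v ⇒ 1)) ∧ w = min(0.000, 0.566) = 0.000
(u ∧ (u ⇒ v)) ⇒ (¬(v ⇒ ¬¬(v ⇒ 1)) ∧ w) = min(1, 1 − 0.590 + 0.000) = min(1, 0.410) = 0.410
¬((u ∧ (u ⇒ v)) ⇒ (¬(v ⇒ ¬¬(v ⇒ 1)) ∧ w)) = 1 − 0.410 = 0.590

0.590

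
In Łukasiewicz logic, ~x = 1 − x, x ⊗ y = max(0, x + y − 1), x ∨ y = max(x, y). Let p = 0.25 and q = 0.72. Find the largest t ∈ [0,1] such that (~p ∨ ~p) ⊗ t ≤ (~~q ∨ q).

~p = 1 − 0.25 = 0.75
~p ∨ ~p = max(0.75, 0.75) = 0.75
So the left factor is ~p ∨ ~p = 0.75.
~q = 1 − 0.72 = 0.28
~~q = 1 − 0.28 = 0.72
~~q ∨ q = max(0.72, 0.72) = 0.72
So the right-hand bound is ~~q ∨ q = 0.72.
The residuum of the Łukasiewicz t-norm gives the supremum: min(1, 1 − 0.75 + 0.72).
1 − 0.75 + 0.72 = 0.97, so t = min(1, 0.97) = 0.97.
Check: 0.75 ⊗ 0.97 = max(0, 0.72) = 0.72 ≤ 0.72.

0.97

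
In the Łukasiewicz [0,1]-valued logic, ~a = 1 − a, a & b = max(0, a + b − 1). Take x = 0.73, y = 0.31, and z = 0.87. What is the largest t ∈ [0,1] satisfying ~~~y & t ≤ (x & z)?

0.91

~y = 1 − 0.31 = 0.69
~~y = 1 − 0.69 = 0.31
~~~y = 1 − 0.31 = 0.69
So the left factor is ~~~y = 0.69.
x & z = max(0, 0.73 + 0.87 − 1) = max(0, 0.60) = 0.60
So the right-hand bound is x & z = 0.60.
The residuum of the Łukasiewicz t-norm gives the supremum: min(1, 1 − 0.69 + 0.60).
1 − 0.69 + 0.60 = 0.91, so t = min(1, 0.91) = 0.91.
Check: 0.69 & 0.91 = max(0, 0.60) = 0.60 ≤ 0.60.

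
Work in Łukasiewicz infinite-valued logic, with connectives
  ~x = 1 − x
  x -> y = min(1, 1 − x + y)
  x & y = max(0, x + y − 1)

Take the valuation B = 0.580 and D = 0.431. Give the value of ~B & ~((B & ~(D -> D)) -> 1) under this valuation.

0.000

~B = 1 − 0.580 = 0.420
D -> D = min(1, 1 − 0.431 + 0.431) = min(1, 1.000) = 1.000
~(D -> D) = 1 − 1.000 = 0.000
B & ~(D -> D) = max(0, 0.580 + 0.000 − 1) = max(0, -0.420) = 0.000
(B & ~(D -> D)) -> 1 = min(1, 1 − 0.000 + 1.000) = min(1, 2.000) = 1.000
~((B & ~(D -> D)) -> 1) = 1 − 1.000 = 0.000
~B & ~((B & ~(D -> D)) -> 1) = max(0, 0.420 + 0.000 − 1) = max(0, -0.580) = 0.000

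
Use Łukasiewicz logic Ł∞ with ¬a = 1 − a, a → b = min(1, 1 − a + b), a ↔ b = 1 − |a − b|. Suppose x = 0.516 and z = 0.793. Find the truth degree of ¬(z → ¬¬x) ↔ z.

0.484

¬x = 1 − 0.516 = 0.484
¬¬x = 1 − 0.484 = 0.516
z → ¬¬x = min(1, 1 − 0.793 + 0.516) = min(1, 0.723) = 0.723
¬(z → ¬¬x) = 1 − 0.723 = 0.277
¬(z → ¬¬x) ↔ z = 1 − |0.277 − 0.793| = 1 − 0.516 = 0.484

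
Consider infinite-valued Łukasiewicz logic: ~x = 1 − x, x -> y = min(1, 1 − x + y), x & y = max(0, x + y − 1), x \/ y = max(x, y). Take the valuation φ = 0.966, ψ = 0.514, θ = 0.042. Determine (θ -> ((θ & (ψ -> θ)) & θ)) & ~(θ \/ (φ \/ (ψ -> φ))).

0.000

ψ -> θ = min(1, 1 − 0.514 + 0.042) = min(1, 0.528) = 0.528
θ & (ψ -> θ) = max(0, 0.042 + 0.528 − 1) = max(0, -0.430) = 0.000
(θ & (ψ -> θ)) & θ = max(0, 0.000 + 0.042 − 1) = max(0, -0.958) = 0.000
θ -> ((θ & (ψ -> θ)) & θ) = min(1, 1 − 0.042 + 0.000) = min(1, 0.958) = 0.958
ψ -> φ = min(1, 1 − 0.514 + 0.966) = min(1, 1.452) = 1.000
φ \/ (ψ -> φ) = max(0.966, 1.000) = 1.000
θ \/ (φ \/ (ψ -> φ)) = max(0.042, 1.000) = 1.000
~(θ \/ (φ \/ (ψ -> φ))) = 1 − 1.000 = 0.000
(θ -> ((θ & (ψ -> θ)) & θ)) & ~(θ \/ (φ \/ (ψ -> φ))) = max(0, 0.958 + 0.000 − 1) = max(0, -0.042) = 0.000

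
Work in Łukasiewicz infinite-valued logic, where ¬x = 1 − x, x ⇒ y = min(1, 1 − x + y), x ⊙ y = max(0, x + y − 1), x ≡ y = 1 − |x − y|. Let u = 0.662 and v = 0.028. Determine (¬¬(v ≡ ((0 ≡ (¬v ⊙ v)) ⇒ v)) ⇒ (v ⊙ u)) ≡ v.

¬v = 1 − 0.028 = 0.972
¬v ⊙ v = max(0, 0.972 + 0.028 − 1) = max(0, 0.000) = 0.000
0 ≡ (¬v ⊙ v) = 1 − |0.000 − 0.000| = 1 − 0.000 = 1.000
(0 ≡ (¬v ⊙ v)) ⇒ v = min(1, 1 − 1.000 + 0.028) = min(1, 0.028) = 0.028
v ≡ ((0 ≡ (¬v ⊙ v)) ⇒ v) = 1 − |0.028 − 0.028| = 1 − 0.000 = 1.000
¬(v ≡ ((0 ≡ (¬v ⊙ v)) ⇒ v)) = 1 − 1.000 = 0.000
¬¬(v ≡ ((0 ≡ (¬v ⊙ v)) ⇒ v)) = 1 − 0.000 = 1.000
v ⊙ u = max(0, 0.028 + 0.662 − 1) = max(0, -0.310) = 0.000
¬¬(v ≡ ((0 ≡ (¬v ⊙ v)) ⇒ v)) ⇒ (v ⊙ u) = min(1, 1 − 1.000 + 0.000) = min(1, 0.000) = 0.000
(¬¬(v ≡ ((0 ≡ (¬v ⊙ v)) ⇒ v)) ⇒ (v ⊙ u)) ≡ v = 1 − |0.000 − 0.028| = 1 − 0.028 = 0.972

0.972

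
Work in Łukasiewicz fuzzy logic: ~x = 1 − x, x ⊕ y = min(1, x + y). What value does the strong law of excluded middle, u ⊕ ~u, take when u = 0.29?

~u = 1 − 0.29 = 0.71
u ⊕ ~u = min(1, 0.29 + 0.71) = min(1, 1.00) = 1.00
(As expected: always 1 in Ł∞ since a ⊕ (1−a) = 1.)

1.00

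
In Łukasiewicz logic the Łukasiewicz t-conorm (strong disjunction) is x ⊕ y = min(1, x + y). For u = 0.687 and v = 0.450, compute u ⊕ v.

1.000

u ⊕ v = min(1, 0.687 + 0.450) = min(1, 1.137) = 1.000
For comparison, the Gödel t-conorm max(x, y) would give 0.687.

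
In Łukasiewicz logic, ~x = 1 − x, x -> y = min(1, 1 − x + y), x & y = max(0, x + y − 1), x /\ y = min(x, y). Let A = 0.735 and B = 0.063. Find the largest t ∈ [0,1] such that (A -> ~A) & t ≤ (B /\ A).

~A = 1 − 0.735 = 0.265
A -> ~A = min(1, 1 − 0.735 + 0.265) = min(1, 0.530) = 0.530
So the left factor is A -> ~A = 0.530.
B /\ A = min(0.063, 0.735) = 0.063
So the right-hand bound is B /\ A = 0.063.
The residuum of the Łukasiewicz t-norm gives the supremum: min(1, 1 − 0.530 + 0.063).
1 − 0.530 + 0.063 = 0.533, so t = min(1, 0.533) = 0.533.
Check: 0.530 & 0.533 = max(0, 0.063) = 0.063 ≤ 0.063.

0.533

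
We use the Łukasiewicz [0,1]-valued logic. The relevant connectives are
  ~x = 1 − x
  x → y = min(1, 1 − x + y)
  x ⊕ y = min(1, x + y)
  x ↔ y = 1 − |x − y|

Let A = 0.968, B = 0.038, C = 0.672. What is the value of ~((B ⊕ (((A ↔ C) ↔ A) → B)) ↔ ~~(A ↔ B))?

0.270

A ↔ C = 1 − |0.968 − 0.672| = 1 − 0.296 = 0.704
(A ↔ C) ↔ A = 1 − |0.704 − 0.968| = 1 − 0.264 = 0.736
((A ↔ C) ↔ A) → B = min(1, 1 − 0.736 + 0.038) = min(1, 0.302) = 0.302
B ⊕ (((A ↔ C) ↔ A) → B) = min(1, 0.038 + 0.302) = min(1, 0.340) = 0.340
A ↔ B = 1 − |0.968 − 0.038| = 1 − 0.930 = 0.070
~(A ↔ B) = 1 − 0.070 = 0.930
~~(A ↔ B) = 1 − 0.930 = 0.070
(B ⊕ (((A ↔ C) ↔ A) → B)) ↔ ~~(A ↔ B) = 1 − |0.340 − 0.070| = 1 − 0.270 = 0.730
~((B ⊕ (((A ↔ C) ↔ A) → B)) ↔ ~~(A ↔ B)) = 1 − 0.730 = 0.270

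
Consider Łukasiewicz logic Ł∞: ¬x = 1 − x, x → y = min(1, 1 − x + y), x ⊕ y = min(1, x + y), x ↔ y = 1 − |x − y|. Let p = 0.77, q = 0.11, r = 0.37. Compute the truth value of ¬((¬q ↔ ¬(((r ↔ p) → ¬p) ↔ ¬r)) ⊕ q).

¬q = 1 − 0.11 = 0.89
r ↔ p = 1 − |0.37 − 0.77| = 1 − 0.40 = 0.60
¬p = 1 − 0.77 = 0.23
(r ↔ p) → ¬p = min(1, 1 − 0.60 + 0.23) = min(1, 0.63) = 0.63
¬r = 1 − 0.37 = 0.63
((r ↔ p) → ¬p) ↔ ¬r = 1 − |0.63 − 0.63| = 1 − 0.00 = 1.00
¬(((r ↔ p) → ¬p) ↔ ¬r) = 1 − 1.00 = 0.00
¬q ↔ ¬(((r ↔ p) → ¬p) ↔ ¬r) = 1 − |0.89 − 0.00| = 1 − 0.89 = 0.11
(¬q ↔ ¬(((r ↔ p) → ¬p) ↔ ¬r)) ⊕ q = min(1, 0.11 + 0.11) = min(1, 0.22) = 0.22
¬((¬q ↔ ¬(((r ↔ p) → ¬p) ↔ ¬r)) ⊕ q) = 1 − 0.22 = 0.78

0.78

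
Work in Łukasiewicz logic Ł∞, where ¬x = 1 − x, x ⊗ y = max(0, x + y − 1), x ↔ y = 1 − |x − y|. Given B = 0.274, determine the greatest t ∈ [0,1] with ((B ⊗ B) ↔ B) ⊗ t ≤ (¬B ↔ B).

0.822

B ⊗ B = max(0, 0.274 + 0.274 − 1) = max(0, -0.452) = 0.000
(B ⊗ B) ↔ B = 1 − |0.000 − 0.274| = 1 − 0.274 = 0.726
So the left factor is (B ⊗ B) ↔ B = 0.726.
¬B = 1 − 0.274 = 0.726
¬B ↔ B = 1 − |0.726 − 0.274| = 1 − 0.452 = 0.548
So the right-hand bound is ¬B ↔ B = 0.548.
The residuum of the Łukasiewicz t-norm gives the supremum: min(1, 1 − 0.726 + 0.548).
1 − 0.726 + 0.548 = 0.822, so t = min(1, 0.822) = 0.822.
Check: 0.726 ⊗ 0.822 = max(0, 0.548) = 0.548 ≤ 0.548.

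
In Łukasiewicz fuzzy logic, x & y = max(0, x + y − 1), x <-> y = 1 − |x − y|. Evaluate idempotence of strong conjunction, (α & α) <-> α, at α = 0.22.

α & α = max(0, 0.22 + 0.22 − 1) = max(0, -0.56) = 0.00
(α & α) <-> α = 1 − |0.00 − 0.22| = 1 − 0.22 = 0.78
(The value 0.78 < 1 shows this instance is not satisfied; fails in Ł∞ since a ⊗ a = max(0, 2a−1) ≠ a in general.)

0.78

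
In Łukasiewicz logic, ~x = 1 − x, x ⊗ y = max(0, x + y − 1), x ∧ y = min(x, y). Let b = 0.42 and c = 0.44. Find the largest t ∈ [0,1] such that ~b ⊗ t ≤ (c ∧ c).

0.86

~b = 1 − 0.42 = 0.58
So the left factor is ~b = 0.58.
c ∧ c = min(0.44, 0.44) = 0.44
So the right-hand bound is c ∧ c = 0.44.
The residuum of the Łukasiewicz t-norm gives the supremum: min(1, 1 − 0.58 + 0.44).
1 − 0.58 + 0.44 = 0.86, so t = min(1, 0.86) = 0.86.
Check: 0.58 ⊗ 0.86 = max(0, 0.44) = 0.44 ≤ 0.44.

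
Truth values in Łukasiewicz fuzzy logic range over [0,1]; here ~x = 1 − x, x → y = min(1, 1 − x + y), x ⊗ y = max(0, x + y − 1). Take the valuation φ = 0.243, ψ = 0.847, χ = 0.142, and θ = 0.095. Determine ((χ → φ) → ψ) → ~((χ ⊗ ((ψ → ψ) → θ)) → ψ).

0.153

χ → φ = min(1, 1 − 0.142 + 0.243) = min(1, 1.101) = 1.000
(χ → φ) → ψ = min(1, 1 − 1.000 + 0.847) = min(1, 0.847) = 0.847
ψ → ψ = min(1, 1 − 0.847 + 0.847) = min(1, 1.000) = 1.000
(ψ → ψ) → θ = min(1, 1 − 1.000 + 0.095) = min(1, 0.095) = 0.095
χ ⊗ ((ψ → ψ) → θ) = max(0, 0.142 + 0.095 − 1) = max(0, -0.763) = 0.000
(χ ⊗ ((ψ → ψ) → θ)) → ψ = min(1, 1 − 0.000 + 0.847) = min(1, 1.847) = 1.000
~((χ ⊗ ((ψ → ψ) → θ)) → ψ) = 1 − 1.000 = 0.000
((χ → φ) → ψ) → ~((χ ⊗ ((ψ → ψ) → θ)) → ψ) = min(1, 1 − 0.847 + 0.000) = min(1, 0.153) = 0.153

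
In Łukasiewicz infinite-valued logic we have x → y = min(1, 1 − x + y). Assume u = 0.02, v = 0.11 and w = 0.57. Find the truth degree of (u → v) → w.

u → v = min(1, 1 − 0.02 + 0.11) = min(1, 1.09) = 1.00
(u → v) → w = min(1, 1 − 1.00 + 0.57) = min(1, 0.57) = 0.57

0.57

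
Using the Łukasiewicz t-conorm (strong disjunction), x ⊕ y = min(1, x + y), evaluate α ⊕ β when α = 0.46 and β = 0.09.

0.55

α ⊕ β = min(1, 0.46 + 0.09) = min(1, 0.55) = 0.55
For comparison, the Gödel t-conorm max(x, y) would give 0.46.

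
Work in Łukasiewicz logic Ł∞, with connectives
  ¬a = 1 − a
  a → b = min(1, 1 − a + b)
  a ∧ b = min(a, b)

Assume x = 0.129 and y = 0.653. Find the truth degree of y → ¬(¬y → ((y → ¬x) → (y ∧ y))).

¬y = 1 − 0.653 = 0.347
¬x = 1 − 0.129 = 0.871
y → ¬x = min(1, 1 − 0.653 + 0.871) = min(1, 1.218) = 1.000
y ∧ y = min(0.653, 0.653) = 0.653
(y → ¬x) → (y ∧ y) = min(1, 1 − 1.000 + 0.653) = min(1, 0.653) = 0.653
¬y → ((y → ¬x) → (y ∧ y)) = min(1, 1 − 0.347 + 0.653) = min(1, 1.306) = 1.000
¬(¬y → ((y → ¬x) → (y ∧ y))) = 1 − 1.000 = 0.000
y → ¬(¬y → ((y → ¬x) → (y ∧ y))) = min(1, 1 − 0.653 + 0.000) = min(1, 0.347) = 0.347

0.347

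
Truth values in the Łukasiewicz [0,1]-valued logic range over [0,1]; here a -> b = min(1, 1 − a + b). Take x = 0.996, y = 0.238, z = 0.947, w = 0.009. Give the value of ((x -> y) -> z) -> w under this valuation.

x -> y = min(1, 1 − 0.996 + 0.238) = min(1, 0.242) = 0.242
(x -> y) -> z = min(1, 1 − 0.242 + 0.947) = min(1, 1.705) = 1.000
((x -> y) -> z) -> w = min(1, 1 − 1.000 + 0.009) = min(1, 0.009) = 0.009

0.009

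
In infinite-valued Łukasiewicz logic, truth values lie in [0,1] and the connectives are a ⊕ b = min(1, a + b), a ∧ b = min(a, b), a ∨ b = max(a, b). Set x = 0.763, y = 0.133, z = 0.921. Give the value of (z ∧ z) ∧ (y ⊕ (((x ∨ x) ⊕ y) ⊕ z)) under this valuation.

0.921

z ∧ z = min(0.921, 0.921) = 0.921
x ∨ x = max(0.763, 0.763) = 0.763
(x ∨ x) ⊕ y = min(1, 0.763 + 0.133) = min(1, 0.896) = 0.896
((x ∨ x) ⊕ y) ⊕ z = min(1, 0.896 + 0.921) = min(1, 1.817) = 1.000
y ⊕ (((x ∨ x) ⊕ y) ⊕ z) = min(1, 0.133 + 1.000) = min(1, 1.133) = 1.000
(z ∧ z) ∧ (y ⊕ (((x ∨ x) ⊕ y) ⊕ z)) = min(0.921, 1.000) = 0.921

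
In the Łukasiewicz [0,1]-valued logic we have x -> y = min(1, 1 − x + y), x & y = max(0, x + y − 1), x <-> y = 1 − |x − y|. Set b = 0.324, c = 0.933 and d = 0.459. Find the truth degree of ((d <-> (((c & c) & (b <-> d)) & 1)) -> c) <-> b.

0.324

c & c = max(0, 0.933 + 0.933 − 1) = max(0, 0.866) = 0.866
b <-> d = 1 − |0.324 − 0.459| = 1 − 0.135 = 0.865
(c & c) & (b <-> d) = max(0, 0.866 + 0.865 − 1) = max(0, 0.731) = 0.731
((c & c) & (b <-> d)) & 1 = max(0, 0.731 + 1.000 − 1) = max(0, 0.731) = 0.731
d <-> (((c & c) & (b <-> d)) & 1) = 1 − |0.459 − 0.731| = 1 − 0.272 = 0.728
(d <-> (((c & c) & (b <-> d)) & 1)) -> c = min(1, 1 − 0.728 + 0.933) = min(1, 1.205) = 1.000
((d <-> (((c & c) & (b <-> d)) & 1)) -> c) <-> b = 1 − |1.000 − 0.324| = 1 − 0.676 = 0.324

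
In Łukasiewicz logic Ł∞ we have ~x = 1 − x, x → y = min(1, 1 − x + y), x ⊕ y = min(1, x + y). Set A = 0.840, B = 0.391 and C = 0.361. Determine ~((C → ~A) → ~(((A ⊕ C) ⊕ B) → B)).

0.190

~A = 1 − 0.840 = 0.160
C → ~A = min(1, 1 − 0.361 + 0.160) = min(1, 0.799) = 0.799
A ⊕ C = min(1, 0.840 + 0.361) = min(1, 1.201) = 1.000
(A ⊕ C) ⊕ B = min(1, 1.000 + 0.391) = min(1, 1.391) = 1.000
((A ⊕ C) ⊕ B) → B = min(1, 1 − 1.000 + 0.391) = min(1, 0.391) = 0.391
~(((A ⊕ C) ⊕ B) → B) = 1 − 0.391 = 0.609
(C → ~A) → ~(((A ⊕ C) ⊕ B) → B) = min(1, 1 − 0.799 + 0.609) = min(1, 0.810) = 0.810
~((C → ~A) → ~(((A ⊕ C) ⊕ B) → B)) = 1 − 0.810 = 0.190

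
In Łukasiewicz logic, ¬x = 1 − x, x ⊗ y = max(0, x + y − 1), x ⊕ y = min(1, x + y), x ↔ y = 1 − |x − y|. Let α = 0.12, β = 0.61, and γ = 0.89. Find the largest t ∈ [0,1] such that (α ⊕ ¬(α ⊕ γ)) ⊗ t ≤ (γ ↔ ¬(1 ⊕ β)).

0.99

α ⊕ γ = min(1, 0.12 + 0.89) = min(1, 1.01) = 1.00
¬(α ⊕ γ) = 1 − 1.00 = 0.00
α ⊕ ¬(α ⊕ γ) = min(1, 0.12 + 0.00) = min(1, 0.12) = 0.12
So the left factor is α ⊕ ¬(α ⊕ γ) = 0.12.
1 ⊕ β = min(1, 1.00 + 0.61) = min(1, 1.61) = 1.00
¬(1 ⊕ β) = 1 − 1.00 = 0.00
γ ↔ ¬(1 ⊕ β) = 1 − |0.89 − 0.00| = 1 − 0.89 = 0.11
So the right-hand bound is γ ↔ ¬(1 ⊕ β) = 0.11.
The residuum of the Łukasiewicz t-norm gives the supremum: min(1, 1 − 0.12 + 0.11).
1 − 0.12 + 0.11 = 0.99, so t = min(1, 0.99) = 0.99.
Check: 0.12 ⊗ 0.99 = max(0, 0.11) = 0.11 ≤ 0.11.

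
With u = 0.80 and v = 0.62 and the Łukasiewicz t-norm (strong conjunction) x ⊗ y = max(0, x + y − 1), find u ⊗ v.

u ⊗ v = max(0, 0.80 + 0.62 − 1) = max(0, 0.42) = 0.42
For comparison, the Gödel (minimum) t-norm min(x, y) would give 0.62.

0.42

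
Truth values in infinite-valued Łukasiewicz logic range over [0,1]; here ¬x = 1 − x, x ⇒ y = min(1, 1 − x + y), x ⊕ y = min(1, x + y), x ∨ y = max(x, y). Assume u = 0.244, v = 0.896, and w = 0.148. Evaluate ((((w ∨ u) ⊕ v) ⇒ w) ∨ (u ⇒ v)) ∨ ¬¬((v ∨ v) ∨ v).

w ∨ u = max(0.148, 0.244) = 0.244
(w ∨ u) ⊕ v = min(1, 0.244 + 0.896) = min(1, 1.140) = 1.000
((w ∨ u) ⊕ v) ⇒ w = min(1, 1 − 1.000 + 0.148) = min(1, 0.148) = 0.148
u ⇒ v = min(1, 1 − 0.244 + 0.896) = min(1, 1.652) = 1.000
(((w ∨ u) ⊕ v) ⇒ w) ∨ (u ⇒ v) = max(0.148, 1.000) = 1.000
v ∨ v = max(0.896, 0.896) = 0.896
(v ∨ v) ∨ v = max(0.896, 0.896) = 0.896
¬((v ∨ v) ∨ v) = 1 − 0.896 = 0.104
¬¬((v ∨ v) ∨ v) = 1 − 0.104 = 0.896
((((w ∨ u) ⊕ v) ⇒ w) ∨ (u ⇒ v)) ∨ ¬¬((v ∨ v) ∨ v) = max(1.000, 0.896) = 1.000

1.000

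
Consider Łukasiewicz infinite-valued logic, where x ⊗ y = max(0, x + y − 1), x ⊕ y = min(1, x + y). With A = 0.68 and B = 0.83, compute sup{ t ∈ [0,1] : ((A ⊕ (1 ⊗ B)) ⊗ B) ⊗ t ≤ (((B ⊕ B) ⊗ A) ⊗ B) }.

0.68

1 ⊗ B = max(0, 1.00 + 0.83 − 1) = max(0, 0.83) = 0.83
A ⊕ (1 ⊗ B) = min(1, 0.68 + 0.83) = min(1, 1.51) = 1.00
(A ⊕ (1 ⊗ B)) ⊗ B = max(0, 1.00 + 0.83 − 1) = max(0, 0.83) = 0.83
So the left factor is (A ⊕ (1 ⊗ B)) ⊗ B = 0.83.
B ⊕ B = min(1, 0.83 + 0.83) = min(1, 1.66) = 1.00
(B ⊕ B) ⊗ A = max(0, 1.00 + 0.68 − 1) = max(0, 0.68) = 0.68
((B ⊕ B) ⊗ A) ⊗ B = max(0, 0.68 + 0.83 − 1) = max(0, 0.51) = 0.51
So the right-hand bound is ((B ⊕ B) ⊗ A) ⊗ B = 0.51.
The residuum of the Łukasiewicz t-norm gives the supremum: min(1, 1 − 0.83 + 0.51).
1 − 0.83 + 0.51 = 0.68, so t = min(1, 0.68) = 0.68.
Check: 0.83 ⊗ 0.68 = max(0, 0.51) = 0.51 ≤ 0.51.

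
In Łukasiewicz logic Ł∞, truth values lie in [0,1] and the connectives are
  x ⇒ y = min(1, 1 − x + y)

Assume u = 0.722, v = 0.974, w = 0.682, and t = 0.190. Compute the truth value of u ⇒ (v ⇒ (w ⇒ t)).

w ⇒ t = min(1, 1 − 0.682 + 0.190) = min(1, 0.508) = 0.508
v ⇒ (w ⇒ t) = min(1, 1 − 0.974 + 0.508) = min(1, 0.534) = 0.534
u ⇒ (v ⇒ (w ⇒ t)) = min(1, 1 − 0.722 + 0.534) = min(1, 0.812) = 0.812

0.812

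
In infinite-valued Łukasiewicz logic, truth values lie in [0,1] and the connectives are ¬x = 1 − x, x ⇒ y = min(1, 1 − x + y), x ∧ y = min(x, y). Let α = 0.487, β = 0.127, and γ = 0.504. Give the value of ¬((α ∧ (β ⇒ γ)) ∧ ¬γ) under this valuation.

β ⇒ γ = min(1, 1 − 0.127 + 0.504) = min(1, 1.377) = 1.000
α ∧ (β ⇒ γ) = min(0.487, 1.000) = 0.487
¬γ = 1 − 0.504 = 0.496
(α ∧ (β ⇒ γ)) ∧ ¬γ = min(0.487, 0.496) = 0.487
¬((α ∧ (β ⇒ γ)) ∧ ¬γ) = 1 − 0.487 = 0.513

0.513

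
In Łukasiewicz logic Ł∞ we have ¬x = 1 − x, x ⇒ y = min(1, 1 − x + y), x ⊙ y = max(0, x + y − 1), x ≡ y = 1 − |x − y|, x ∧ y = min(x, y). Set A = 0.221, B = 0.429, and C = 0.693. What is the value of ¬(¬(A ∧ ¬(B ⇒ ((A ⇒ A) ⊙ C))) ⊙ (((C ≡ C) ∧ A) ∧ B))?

0.779

A ⇒ A = min(1, 1 − 0.221 + 0.221) = min(1, 1.000) = 1.000
(A ⇒ A) ⊙ C = max(0, 1.000 + 0.693 − 1) = max(0, 0.693) = 0.693
B ⇒ ((A ⇒ A) ⊙ C) = min(1, 1 − 0.429 + 0.693) = min(1, 1.264) = 1.000
¬(B ⇒ ((A ⇒ A) ⊙ C)) = 1 − 1.000 = 0.000
A ∧ ¬(B ⇒ ((A ⇒ A) ⊙ C)) = min(0.221, 0.000) = 0.000
¬(A ∧ ¬(B ⇒ ((A ⇒ A) ⊙ C))) = 1 − 0.000 = 1.000
C ≡ C = 1 − |0.693 − 0.693| = 1 − 0.000 = 1.000
(C ≡ C) ∧ A = min(1.000, 0.221) = 0.221
((C ≡ C) ∧ A) ∧ B = min(0.221, 0.429) = 0.221
¬(A ∧ ¬(B ⇒ ((A ⇒ A) ⊙ C))) ⊙ (((C ≡ C) ∧ A) ∧ B) = max(0, 1.000 + 0.221 − 1) = max(0, 0.221) = 0.221
¬(¬(A ∧ ¬(B ⇒ ((A ⇒ A) ⊙ C))) ⊙ (((C ≡ C) ∧ A) ∧ B)) = 1 − 0.221 = 0.779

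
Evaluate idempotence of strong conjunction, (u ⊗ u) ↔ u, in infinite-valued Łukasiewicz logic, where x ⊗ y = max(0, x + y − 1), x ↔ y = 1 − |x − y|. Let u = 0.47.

u ⊗ u = max(0, 0.47 + 0.47 − 1) = max(0, -0.06) = 0.00
(u ⊗ u) ↔ u = 1 − |0.00 − 0.47| = 1 − 0.47 = 0.53
(The value 0.53 < 1 shows this instance is not satisfied; fails in Ł∞ since a ⊗ a = max(0, 2a−1) ≠ a in general.)

0.53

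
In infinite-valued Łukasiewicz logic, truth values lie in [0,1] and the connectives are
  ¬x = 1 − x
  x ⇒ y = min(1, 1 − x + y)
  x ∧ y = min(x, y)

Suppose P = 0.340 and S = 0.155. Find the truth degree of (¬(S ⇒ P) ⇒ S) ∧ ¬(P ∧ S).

S ⇒ P = min(1, 1 − 0.155 + 0.340) = min(1, 1.185) = 1.000
¬(S ⇒ P) = 1 − 1.000 = 0.000
¬(S ⇒ P) ⇒ S = min(1, 1 − 0.000 + 0.155) = min(1, 1.155) = 1.000
P ∧ S = min(0.340, 0.155) = 0.155
¬(P ∧ S) = 1 − 0.155 = 0.845
(¬(S ⇒ P) ⇒ S) ∧ ¬(P ∧ S) = min(1.000, 0.845) = 0.845

0.845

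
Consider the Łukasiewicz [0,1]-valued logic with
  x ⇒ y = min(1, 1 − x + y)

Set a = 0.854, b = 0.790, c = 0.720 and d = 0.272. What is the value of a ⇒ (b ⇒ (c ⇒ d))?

c ⇒ d = min(1, 1 − 0.720 + 0.272) = min(1, 0.552) = 0.552
b ⇒ (c ⇒ d) = min(1, 1 − 0.790 + 0.552) = min(1, 0.762) = 0.762
a ⇒ (b ⇒ (c ⇒ d)) = min(1, 1 − 0.854 + 0.762) = min(1, 0.908) = 0.908

0.908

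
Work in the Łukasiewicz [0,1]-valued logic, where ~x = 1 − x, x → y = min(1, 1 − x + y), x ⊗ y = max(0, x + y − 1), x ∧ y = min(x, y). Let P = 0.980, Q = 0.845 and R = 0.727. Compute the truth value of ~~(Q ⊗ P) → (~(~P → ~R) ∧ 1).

Q ⊗ P = max(0, 0.845 + 0.980 − 1) = max(0, 0.825) = 0.825
~(Q ⊗ P) = 1 − 0.825 = 0.175
~~(Q ⊗ P) = 1 − 0.175 = 0.825
~P = 1 − 0.980 = 0.020
~R = 1 − 0.727 = 0.273
~P → ~R = min(1, 1 − 0.020 + 0.273) = min(1, 1.253) = 1.000
~(~P → ~R) = 1 − 1.000 = 0.000
~(~P → ~R) ∧ 1 = min(0.000, 1.000) = 0.000
~~(Q ⊗ P) → (~(~P → ~R) ∧ 1) = min(1, 1 − 0.825 + 0.000) = min(1, 0.175) = 0.175

0.175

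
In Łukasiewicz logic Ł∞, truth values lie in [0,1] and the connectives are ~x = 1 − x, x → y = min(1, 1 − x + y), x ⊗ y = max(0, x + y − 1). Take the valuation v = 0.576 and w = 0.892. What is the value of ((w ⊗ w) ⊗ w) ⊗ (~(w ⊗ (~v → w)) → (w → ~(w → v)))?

0.676

w ⊗ w = max(0, 0.892 + 0.892 − 1) = max(0, 0.784) = 0.784
(w ⊗ w) ⊗ w = max(0, 0.784 + 0.892 − 1) = max(0, 0.676) = 0.676
~v = 1 − 0.576 = 0.424
~v → w = min(1, 1 − 0.424 + 0.892) = min(1, 1.468) = 1.000
w ⊗ (~v → w) = max(0, 0.892 + 1.000 − 1) = max(0, 0.892) = 0.892
~(w ⊗ (~v → w)) = 1 − 0.892 = 0.108
w → v = min(1, 1 − 0.892 + 0.576) = min(1, 0.684) = 0.684
~(w → v) = 1 − 0.684 = 0.316
w → ~(w → v) = min(1, 1 − 0.892 + 0.316) = min(1, 0.424) = 0.424
~(w ⊗ (~v → w)) → (w → ~(w → v)) = min(1, 1 − 0.108 + 0.424) = min(1, 1.316) = 1.000
((w ⊗ w) ⊗ w) ⊗ (~(w ⊗ (~v → w)) → (w → ~(w → v))) = max(0, 0.676 + 1.000 − 1) = max(0, 0.676) = 0.676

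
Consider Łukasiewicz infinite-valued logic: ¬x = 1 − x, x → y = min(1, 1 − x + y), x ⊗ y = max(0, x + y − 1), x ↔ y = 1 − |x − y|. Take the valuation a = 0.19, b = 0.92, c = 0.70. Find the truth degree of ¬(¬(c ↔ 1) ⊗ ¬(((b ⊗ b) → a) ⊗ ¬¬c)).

0.75

c ↔ 1 = 1 − |0.70 − 1.00| = 1 − 0.30 = 0.70
¬(c ↔ 1) = 1 − 0.70 = 0.30
b ⊗ b = max(0, 0.92 + 0.92 − 1) = max(0, 0.84) = 0.84
(b ⊗ b) → a = min(1, 1 − 0.84 + 0.19) = min(1, 0.35) = 0.35
¬c = 1 − 0.70 = 0.30
¬¬c = 1 − 0.30 = 0.70
((b ⊗ b) → a) ⊗ ¬¬c = max(0, 0.35 + 0.70 − 1) = max(0, 0.05) = 0.05
¬(((b ⊗ b) → a) ⊗ ¬¬c) = 1 − 0.05 = 0.95
¬(c ↔ 1) ⊗ ¬(((b ⊗ b) → a) ⊗ ¬¬c) = max(0, 0.30 + 0.95 − 1) = max(0, 0.25) = 0.25
¬(¬(c ↔ 1) ⊗ ¬(((b ⊗ b) → a) ⊗ ¬¬c)) = 1 − 0.25 = 0.75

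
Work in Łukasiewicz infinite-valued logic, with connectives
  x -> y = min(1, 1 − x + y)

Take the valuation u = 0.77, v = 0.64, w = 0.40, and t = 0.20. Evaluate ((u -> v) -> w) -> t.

u -> v = min(1, 1 − 0.77 + 0.64) = min(1, 0.87) = 0.87
(u -> v) -> w = min(1, 1 − 0.87 + 0.40) = min(1, 0.53) = 0.53
((u -> v) -> w) -> t = min(1, 1 − 0.53 + 0.20) = min(1, 0.67) = 0.67

0.67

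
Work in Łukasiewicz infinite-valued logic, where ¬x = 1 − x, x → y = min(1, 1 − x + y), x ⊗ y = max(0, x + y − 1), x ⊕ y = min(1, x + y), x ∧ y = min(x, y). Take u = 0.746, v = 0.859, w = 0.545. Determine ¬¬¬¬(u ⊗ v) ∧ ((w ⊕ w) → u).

u ⊗ v = max(0, 0.746 + 0.859 − 1) = max(0, 0.605) = 0.605
¬(u ⊗ v) = 1 − 0.605 = 0.395
¬¬(u ⊗ v) = 1 − 0.395 = 0.605
¬¬¬(u ⊗ v) = 1 − 0.605 = 0.395
¬¬¬¬(u ⊗ v) = 1 − 0.395 = 0.605
w ⊕ w = min(1, 0.545 + 0.545) = min(1, 1.090) = 1.000
(w ⊕ w) → u = min(1, 1 − 1.000 + 0.746) = min(1, 0.746) = 0.746
¬¬¬¬(u ⊗ v) ∧ ((w ⊕ w) → u) = min(0.605, 0.746) = 0.605

0.605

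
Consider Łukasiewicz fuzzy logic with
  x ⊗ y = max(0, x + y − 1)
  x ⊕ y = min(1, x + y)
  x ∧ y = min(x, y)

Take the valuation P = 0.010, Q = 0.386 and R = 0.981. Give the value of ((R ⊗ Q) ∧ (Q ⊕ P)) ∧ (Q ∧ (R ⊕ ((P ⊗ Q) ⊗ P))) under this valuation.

0.367

R ⊗ Q = max(0, 0.981 + 0.386 − 1) = max(0, 0.367) = 0.367
Q ⊕ P = min(1, 0.386 + 0.010) = min(1, 0.396) = 0.396
(R ⊗ Q) ∧ (Q ⊕ P) = min(0.367, 0.396) = 0.367
P ⊗ Q = max(0, 0.010 + 0.386 − 1) = max(0, -0.604) = 0.000
(P ⊗ Q) ⊗ P = max(0, 0.000 + 0.010 − 1) = max(0, -0.990) = 0.000
R ⊕ ((P ⊗ Q) ⊗ P) = min(1, 0.981 + 0.000) = min(1, 0.981) = 0.981
Q ∧ (R ⊕ ((P ⊗ Q) ⊗ P)) = min(0.386, 0.981) = 0.386
((R ⊗ Q) ∧ (Q ⊕ P)) ∧ (Q ∧ (R ⊕ ((P ⊗ Q) ⊗ P))) = min(0.367, 0.386) = 0.367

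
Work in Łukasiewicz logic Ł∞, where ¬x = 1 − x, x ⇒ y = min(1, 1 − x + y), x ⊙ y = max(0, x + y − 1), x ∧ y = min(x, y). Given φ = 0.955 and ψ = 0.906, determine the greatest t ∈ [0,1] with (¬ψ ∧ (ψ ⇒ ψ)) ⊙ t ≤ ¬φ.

¬ψ = 1 − 0.906 = 0.094
ψ ⇒ ψ = min(1, 1 − 0.906 + 0.906) = min(1, 1.000) = 1.000
¬ψ ∧ (ψ ⇒ ψ) = min(0.094, 1.000) = 0.094
So the left factor is ¬ψ ∧ (ψ ⇒ ψ) = 0.094.
¬φ = 1 − 0.955 = 0.045
So the right-hand bound is ¬φ = 0.045.
The residuum of the Łukasiewicz t-norm gives the supremum: min(1, 1 − 0.094 + 0.045).
1 − 0.094 + 0.045 = 0.951, so t = min(1, 0.951) = 0.951.
Check: 0.094 ⊙ 0.951 = max(0, 0.045) = 0.045 ≤ 0.045.

0.951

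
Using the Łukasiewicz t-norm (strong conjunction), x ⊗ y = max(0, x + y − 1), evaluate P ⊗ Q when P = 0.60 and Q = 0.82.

P ⊗ Q = max(0, 0.60 + 0.82 − 1) = max(0, 0.42) = 0.42
For comparison, the Gödel (minimum) t-norm min(x, y) would give 0.60.

0.42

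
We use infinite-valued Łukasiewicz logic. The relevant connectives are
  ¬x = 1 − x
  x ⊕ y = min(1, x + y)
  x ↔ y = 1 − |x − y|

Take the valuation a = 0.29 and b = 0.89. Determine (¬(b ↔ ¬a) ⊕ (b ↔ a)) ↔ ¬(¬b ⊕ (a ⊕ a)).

¬a = 1 − 0.29 = 0.71
b ↔ ¬a = 1 − |0.89 − 0.71| = 1 − 0.18 = 0.82
¬(b ↔ ¬a) = 1 − 0.82 = 0.18
b ↔ a = 1 − |0.89 − 0.29| = 1 − 0.60 = 0.40
¬(b ↔ ¬a) ⊕ (b ↔ a) = min(1, 0.18 + 0.40) = min(1, 0.58) = 0.58
¬b = 1 − 0.89 = 0.11
a ⊕ a = min(1, 0.29 + 0.29) = min(1, 0.58) = 0.58
¬b ⊕ (a ⊕ a) = min(1, 0.11 + 0.58) = min(1, 0.69) = 0.69
¬(¬b ⊕ (a ⊕ a)) = 1 − 0.69 = 0.31
(¬(b ↔ ¬a) ⊕ (b ↔ a)) ↔ ¬(¬b ⊕ (a ⊕ a)) = 1 − |0.58 − 0.31| = 1 − 0.27 = 0.73

0.73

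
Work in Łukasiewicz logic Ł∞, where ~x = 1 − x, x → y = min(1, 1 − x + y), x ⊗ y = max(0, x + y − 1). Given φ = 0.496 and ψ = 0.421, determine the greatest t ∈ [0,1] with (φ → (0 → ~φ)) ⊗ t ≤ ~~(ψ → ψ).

1.000

~φ = 1 − 0.496 = 0.504
0 → ~φ = min(1, 1 − 0.000 + 0.504) = min(1, 1.504) = 1.000
φ → (0 → ~φ) = min(1, 1 − 0.496 + 1.000) = min(1, 1.504) = 1.000
So the left factor is φ → (0 → ~φ) = 1.000.
ψ → ψ = min(1, 1 − 0.421 + 0.421) = min(1, 1.000) = 1.000
~(ψ → ψ) = 1 − 1.000 = 0.000
~~(ψ → ψ) = 1 − 0.000 = 1.000
So the right-hand bound is ~~(ψ → ψ) = 1.000.
The residuum of the Łukasiewicz t-norm gives the supremum: min(1, 1 − 1.000 + 1.000).
1 − 1.000 + 1.000 = 1.000, so t = min(1, 1.000) = 1.000.
Check: 1.000 ⊗ 1.000 = max(0, 1.000) = 1.000 ≤ 1.000.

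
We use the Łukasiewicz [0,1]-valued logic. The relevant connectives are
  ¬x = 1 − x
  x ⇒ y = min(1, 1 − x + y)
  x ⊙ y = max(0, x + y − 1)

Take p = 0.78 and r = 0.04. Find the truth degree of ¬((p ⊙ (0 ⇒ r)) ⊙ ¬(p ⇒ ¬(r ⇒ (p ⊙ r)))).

0 ⇒ r = min(1, 1 − 0.00 + 0.04) = min(1, 1.04) = 1.00
p ⊙ (0 ⇒ r) = max(0, 0.78 + 1.00 − 1) = max(0, 0.78) = 0.78
p ⊙ r = max(0, 0.78 + 0.04 − 1) = max(0, -0.18) = 0.00
r ⇒ (p ⊙ r) = min(1, 1 − 0.04 + 0.00) = min(1, 0.96) = 0.96
¬(r ⇒ (p ⊙ r)) = 1 − 0.96 = 0.04
p ⇒ ¬(r ⇒ (p ⊙ r)) = min(1, 1 − 0.78 + 0.04) = min(1, 0.26) = 0.26
¬(p ⇒ ¬(r ⇒ (p ⊙ r))) = 1 − 0.26 = 0.74
(p ⊙ (0 ⇒ r)) ⊙ ¬(p ⇒ ¬(r ⇒ (p ⊙ r))) = max(0, 0.78 + 0.74 − 1) = max(0, 0.52) = 0.52
¬((p ⊙ (0 ⇒ r)) ⊙ ¬(p ⇒ ¬(r ⇒ (p ⊙ r)))) = 1 − 0.52 = 0.48

0.48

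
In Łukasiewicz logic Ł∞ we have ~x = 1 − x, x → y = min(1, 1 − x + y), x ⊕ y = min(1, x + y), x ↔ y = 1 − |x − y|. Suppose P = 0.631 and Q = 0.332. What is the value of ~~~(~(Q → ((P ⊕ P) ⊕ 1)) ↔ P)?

P ⊕ P = min(1, 0.631 + 0.631) = min(1, 1.262) = 1.000
(P ⊕ P) ⊕ 1 = min(1, 1.000 + 1.000) = min(1, 2.000) = 1.000
Q → ((P ⊕ P) ⊕ 1) = min(1, 1 − 0.332 + 1.000) = min(1, 1.668) = 1.000
~(Q → ((P ⊕ P) ⊕ 1)) = 1 − 1.000 = 0.000
~(Q → ((P ⊕ P) ⊕ 1)) ↔ P = 1 − |0.000 − 0.631| = 1 − 0.631 = 0.369
~(~(Q → ((P ⊕ P) ⊕ 1)) ↔ P) = 1 − 0.369 = 0.631
~~(~(Q → ((P ⊕ P) ⊕ 1)) ↔ P) = 1 − 0.631 = 0.369
~~~(~(Q → ((P ⊕ P) ⊕ 1)) ↔ P) = 1 − 0.369 = 0.631

0.631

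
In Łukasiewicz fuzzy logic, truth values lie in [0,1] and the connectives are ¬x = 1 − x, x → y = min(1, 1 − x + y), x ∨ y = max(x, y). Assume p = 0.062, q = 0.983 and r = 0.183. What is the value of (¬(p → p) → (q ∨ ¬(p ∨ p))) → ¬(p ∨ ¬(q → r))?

0.200

p → p = min(1, 1 − 0.062 + 0.062) = min(1, 1.000) = 1.000
¬(p → p) = 1 − 1.000 = 0.000
p ∨ p = max(0.062, 0.062) = 0.062
¬(p ∨ p) = 1 − 0.062 = 0.938
q ∨ ¬(p ∨ p) = max(0.983, 0.938) = 0.983
¬(p → p) → (q ∨ ¬(p ∨ p)) = min(1, 1 − 0.000 + 0.983) = min(1, 1.983) = 1.000
q → r = min(1, 1 − 0.983 + 0.183) = min(1, 0.200) = 0.200
¬(q → r) = 1 − 0.200 = 0.800
p ∨ ¬(q → r) = max(0.062, 0.800) = 0.800
¬(p ∨ ¬(q → r)) = 1 − 0.800 = 0.200
(¬(p → p) → (q ∨ ¬(p ∨ p))) → ¬(p ∨ ¬(q → r)) = min(1, 1 − 1.000 + 0.200) = min(1, 0.200) = 0.200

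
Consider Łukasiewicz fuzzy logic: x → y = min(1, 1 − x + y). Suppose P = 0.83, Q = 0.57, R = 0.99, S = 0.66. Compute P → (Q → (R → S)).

1.00

R → S = min(1, 1 − 0.99 + 0.66) = min(1, 0.67) = 0.67
Q → (R → S) = min(1, 1 − 0.57 + 0.67) = min(1, 1.10) = 1.00
P → (Q → (R → S)) = min(1, 1 − 0.83 + 1.00) = min(1, 1.17) = 1.00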